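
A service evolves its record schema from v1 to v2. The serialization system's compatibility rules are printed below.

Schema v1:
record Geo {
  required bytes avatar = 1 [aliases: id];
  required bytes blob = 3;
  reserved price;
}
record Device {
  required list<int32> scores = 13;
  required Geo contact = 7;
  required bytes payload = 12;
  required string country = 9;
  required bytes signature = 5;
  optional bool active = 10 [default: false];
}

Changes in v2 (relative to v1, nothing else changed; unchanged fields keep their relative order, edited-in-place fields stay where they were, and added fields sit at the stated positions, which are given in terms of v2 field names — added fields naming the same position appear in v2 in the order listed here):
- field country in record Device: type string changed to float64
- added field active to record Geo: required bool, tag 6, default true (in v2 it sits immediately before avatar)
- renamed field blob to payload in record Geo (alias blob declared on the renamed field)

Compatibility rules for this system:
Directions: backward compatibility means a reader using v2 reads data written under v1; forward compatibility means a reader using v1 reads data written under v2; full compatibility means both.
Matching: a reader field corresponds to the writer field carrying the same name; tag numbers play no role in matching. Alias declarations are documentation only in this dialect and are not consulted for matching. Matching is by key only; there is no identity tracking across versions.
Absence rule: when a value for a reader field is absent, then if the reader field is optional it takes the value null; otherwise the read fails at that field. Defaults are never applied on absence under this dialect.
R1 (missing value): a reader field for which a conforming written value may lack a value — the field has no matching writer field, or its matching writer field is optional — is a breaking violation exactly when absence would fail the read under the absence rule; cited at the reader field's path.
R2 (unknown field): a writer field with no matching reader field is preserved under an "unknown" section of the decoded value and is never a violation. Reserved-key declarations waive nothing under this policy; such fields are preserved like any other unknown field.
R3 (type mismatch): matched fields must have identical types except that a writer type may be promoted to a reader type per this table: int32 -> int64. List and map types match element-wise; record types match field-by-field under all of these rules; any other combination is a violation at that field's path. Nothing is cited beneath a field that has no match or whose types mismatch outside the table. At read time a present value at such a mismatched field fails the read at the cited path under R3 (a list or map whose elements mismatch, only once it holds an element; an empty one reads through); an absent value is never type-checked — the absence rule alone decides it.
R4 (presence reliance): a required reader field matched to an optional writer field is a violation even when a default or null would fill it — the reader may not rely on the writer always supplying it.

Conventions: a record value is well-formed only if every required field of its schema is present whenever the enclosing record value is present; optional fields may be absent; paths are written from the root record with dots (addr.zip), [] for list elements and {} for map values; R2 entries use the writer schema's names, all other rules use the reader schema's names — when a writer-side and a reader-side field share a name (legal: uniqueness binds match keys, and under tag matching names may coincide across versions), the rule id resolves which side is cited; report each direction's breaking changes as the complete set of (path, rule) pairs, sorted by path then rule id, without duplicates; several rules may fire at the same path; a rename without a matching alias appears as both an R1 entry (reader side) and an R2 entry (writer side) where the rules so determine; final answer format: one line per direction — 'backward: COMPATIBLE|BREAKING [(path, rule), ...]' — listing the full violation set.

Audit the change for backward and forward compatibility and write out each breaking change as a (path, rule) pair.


the writer's type comes first in each Device pair
backward for Device (reader v2, writer v1):
  list<int32> -> list<int32>, writer required: scores aligns to scores
  Geo -> Geo, writer required: contact aligns to contact
  bytes -> bytes, writer required: payload aligns to payload
  string -> float64, writer required: country aligns to country
  bytes -> bytes, writer required: signature aligns to signature
  bool -> bool, writer optional: active aligns to active
  contact.active: no writer match
  bytes -> bytes, writer required: contact.avatar aligns to contact.avatar
  contact.payload: no writer match
  leftover writer field: contact.blob
  violation R1 at contact.active
  violation R1 at contact.payload
  violation R3 at country
  => backward: BREAKING (3)
forward for Device (reader v1, writer v2):
  list<int32> -> list<int32>, writer required: scores aligns to scores
  Geo -> Geo, writer required: contact aligns to contact
  bytes -> bytes, writer required: payload aligns to payload
  float64 -> string, writer required: country aligns to country
  bytes -> bytes, writer required: signature aligns to signature
  bool -> bool, writer optional: active aligns to active
  bytes -> bytes, writer required: contact.avatar aligns to contact.avatar
  contact.blob: no writer match
  leftover writer field: contact.active
  leftover writer field: contact.payload
  violation R1 at contact.blob
  violation R3 at country
  => forward: BREAKING (2)

backward: BREAKING [(contact.active, R1), (contact.payload, R1), (country, R3)]; forward: BREAKING [(contact.blob, R1), (country, R3)]


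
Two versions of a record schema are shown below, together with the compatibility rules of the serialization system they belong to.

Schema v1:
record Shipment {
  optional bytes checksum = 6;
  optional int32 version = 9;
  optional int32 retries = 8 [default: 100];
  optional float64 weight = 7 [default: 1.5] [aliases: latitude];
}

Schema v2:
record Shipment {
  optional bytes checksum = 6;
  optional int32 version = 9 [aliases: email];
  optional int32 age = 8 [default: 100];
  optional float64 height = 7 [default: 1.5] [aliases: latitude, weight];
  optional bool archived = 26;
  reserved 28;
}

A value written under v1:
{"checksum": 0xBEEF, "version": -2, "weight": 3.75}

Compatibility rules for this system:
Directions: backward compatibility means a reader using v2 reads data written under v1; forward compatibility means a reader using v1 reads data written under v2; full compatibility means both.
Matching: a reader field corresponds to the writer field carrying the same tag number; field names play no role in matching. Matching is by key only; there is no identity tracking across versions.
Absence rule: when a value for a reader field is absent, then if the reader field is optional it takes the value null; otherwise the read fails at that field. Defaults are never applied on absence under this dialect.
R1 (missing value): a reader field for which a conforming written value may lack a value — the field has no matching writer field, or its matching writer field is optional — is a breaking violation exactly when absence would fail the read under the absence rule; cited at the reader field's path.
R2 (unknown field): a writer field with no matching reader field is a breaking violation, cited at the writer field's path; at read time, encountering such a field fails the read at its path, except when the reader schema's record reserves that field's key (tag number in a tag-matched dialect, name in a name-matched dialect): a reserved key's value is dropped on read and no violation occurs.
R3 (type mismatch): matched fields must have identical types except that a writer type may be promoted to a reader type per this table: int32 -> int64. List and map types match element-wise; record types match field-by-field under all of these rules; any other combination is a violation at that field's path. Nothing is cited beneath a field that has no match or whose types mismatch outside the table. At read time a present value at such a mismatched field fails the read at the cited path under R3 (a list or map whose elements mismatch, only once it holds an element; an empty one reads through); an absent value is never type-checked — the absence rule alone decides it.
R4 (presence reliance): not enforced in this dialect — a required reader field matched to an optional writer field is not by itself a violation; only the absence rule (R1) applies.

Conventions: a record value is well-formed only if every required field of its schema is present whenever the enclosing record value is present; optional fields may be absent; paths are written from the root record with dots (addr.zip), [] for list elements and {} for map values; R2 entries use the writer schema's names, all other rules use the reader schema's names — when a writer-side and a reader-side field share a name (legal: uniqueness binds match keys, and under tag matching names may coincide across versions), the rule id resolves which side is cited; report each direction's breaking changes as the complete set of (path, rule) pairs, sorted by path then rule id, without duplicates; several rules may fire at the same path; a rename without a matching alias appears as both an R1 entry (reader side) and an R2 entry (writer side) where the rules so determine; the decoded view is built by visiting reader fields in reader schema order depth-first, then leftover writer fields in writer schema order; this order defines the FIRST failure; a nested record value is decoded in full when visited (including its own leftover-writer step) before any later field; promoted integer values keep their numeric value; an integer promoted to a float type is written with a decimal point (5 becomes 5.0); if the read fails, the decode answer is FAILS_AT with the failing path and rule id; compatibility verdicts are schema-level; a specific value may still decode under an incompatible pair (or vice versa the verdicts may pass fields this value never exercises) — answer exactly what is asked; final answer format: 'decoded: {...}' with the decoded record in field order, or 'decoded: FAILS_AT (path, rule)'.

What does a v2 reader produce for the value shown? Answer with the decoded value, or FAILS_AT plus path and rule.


decoded: {"checksum": 0xBEEF, "version": -2, "age": null, "height": 3.75, "archived": null}

each type pair in Shipment: writer, then reader
decoding the Shipment value with the v2 reader:
  checksum := 0xBEEF
  version := -2
  age := null (not supplied -> null)
  height := 3.75 (from writer weight)
  archived := null (not supplied -> null)
  => decoded: {"checksum": 0xBEEF, "version": -2, "age": null, "height": 3.75, "archived": null}


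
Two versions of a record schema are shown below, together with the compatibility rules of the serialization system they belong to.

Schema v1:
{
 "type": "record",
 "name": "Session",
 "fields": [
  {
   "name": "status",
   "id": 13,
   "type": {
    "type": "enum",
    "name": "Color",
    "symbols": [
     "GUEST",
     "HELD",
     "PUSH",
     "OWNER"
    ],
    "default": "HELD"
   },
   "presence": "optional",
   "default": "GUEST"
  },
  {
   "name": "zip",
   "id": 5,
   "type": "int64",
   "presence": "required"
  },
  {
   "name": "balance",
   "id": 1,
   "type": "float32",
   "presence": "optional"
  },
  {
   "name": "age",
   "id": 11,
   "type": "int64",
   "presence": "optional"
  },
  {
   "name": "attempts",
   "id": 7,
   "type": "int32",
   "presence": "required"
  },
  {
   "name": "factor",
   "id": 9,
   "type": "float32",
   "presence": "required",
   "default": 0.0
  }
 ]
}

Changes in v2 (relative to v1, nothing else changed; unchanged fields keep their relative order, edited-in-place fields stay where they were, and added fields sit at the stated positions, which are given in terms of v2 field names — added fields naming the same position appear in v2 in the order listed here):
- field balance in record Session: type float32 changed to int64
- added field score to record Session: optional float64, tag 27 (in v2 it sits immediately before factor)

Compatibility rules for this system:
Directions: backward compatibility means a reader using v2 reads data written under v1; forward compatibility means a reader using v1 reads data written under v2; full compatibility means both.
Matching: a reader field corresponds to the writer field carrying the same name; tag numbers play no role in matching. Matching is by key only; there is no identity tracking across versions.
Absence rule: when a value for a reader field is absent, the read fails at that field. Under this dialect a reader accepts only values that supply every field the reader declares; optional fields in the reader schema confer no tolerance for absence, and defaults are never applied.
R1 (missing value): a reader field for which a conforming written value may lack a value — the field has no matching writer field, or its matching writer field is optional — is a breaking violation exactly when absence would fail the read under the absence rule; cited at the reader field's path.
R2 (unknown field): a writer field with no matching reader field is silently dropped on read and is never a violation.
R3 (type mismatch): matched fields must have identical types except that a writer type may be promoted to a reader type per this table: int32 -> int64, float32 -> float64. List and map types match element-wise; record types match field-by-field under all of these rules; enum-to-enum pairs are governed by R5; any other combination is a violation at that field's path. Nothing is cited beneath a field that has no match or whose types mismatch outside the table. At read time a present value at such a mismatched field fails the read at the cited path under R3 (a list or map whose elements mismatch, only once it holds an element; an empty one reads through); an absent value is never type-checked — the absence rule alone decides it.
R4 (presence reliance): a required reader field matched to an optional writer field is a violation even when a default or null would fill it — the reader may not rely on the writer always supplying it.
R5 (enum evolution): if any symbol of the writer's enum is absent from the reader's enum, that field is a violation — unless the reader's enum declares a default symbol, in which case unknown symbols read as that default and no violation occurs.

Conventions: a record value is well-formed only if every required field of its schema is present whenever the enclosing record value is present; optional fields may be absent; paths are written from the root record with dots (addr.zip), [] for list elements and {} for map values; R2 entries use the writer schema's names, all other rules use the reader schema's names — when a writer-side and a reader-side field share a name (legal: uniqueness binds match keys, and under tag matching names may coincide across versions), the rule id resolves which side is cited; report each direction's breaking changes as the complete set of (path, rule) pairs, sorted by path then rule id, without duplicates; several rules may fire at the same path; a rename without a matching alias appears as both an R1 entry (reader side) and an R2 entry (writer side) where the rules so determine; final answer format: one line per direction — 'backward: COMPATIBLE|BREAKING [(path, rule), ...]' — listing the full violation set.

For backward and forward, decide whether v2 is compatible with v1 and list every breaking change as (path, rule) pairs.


the writer's type comes first in each Session pair
checking backward for Session: reader v2 against writer v1:
  Color -> Color, writer optional: status aligns to status
  int64 -> int64, writer required: zip aligns to zip
  float32 -> int64, writer optional: balance aligns to balance
  int64 -> int64, writer optional: age aligns to age
  int32 -> int32, writer required: attempts aligns to attempts
  score has no writer counterpart
  float32 -> float32, writer required: factor aligns to factor
  breaking: (age, R1)
  breaking: (balance, R1)
  breaking: (balance, R3)
  breaking: (score, R1)
  breaking: (status, R1)
  => backward: BREAKING (5)
checking forward for Session: reader v1 against writer v2:
  Color -> Color, writer optional: status aligns to status
  int64 -> int64, writer required: zip aligns to zip
  int64 -> float32, writer optional: balance aligns to balance
  int64 -> int64, writer optional: age aligns to age
  int32 -> int32, writer required: attempts aligns to attempts
  float32 -> float32, writer required: factor aligns to factor
  score (writer side), unknown to reader
  breaking: (age, R1)
  breaking: (balance, R1)
  breaking: (balance, R3)
  breaking: (status, R1)
  => forward: BREAKING (4)

backward: BREAKING [(age, R1), (balance, R1), (balance, R3), (score, R1), (status, R1)]; forward: BREAKING [(age, R1), (balance, R1), (balance, R3), (status, R1)]


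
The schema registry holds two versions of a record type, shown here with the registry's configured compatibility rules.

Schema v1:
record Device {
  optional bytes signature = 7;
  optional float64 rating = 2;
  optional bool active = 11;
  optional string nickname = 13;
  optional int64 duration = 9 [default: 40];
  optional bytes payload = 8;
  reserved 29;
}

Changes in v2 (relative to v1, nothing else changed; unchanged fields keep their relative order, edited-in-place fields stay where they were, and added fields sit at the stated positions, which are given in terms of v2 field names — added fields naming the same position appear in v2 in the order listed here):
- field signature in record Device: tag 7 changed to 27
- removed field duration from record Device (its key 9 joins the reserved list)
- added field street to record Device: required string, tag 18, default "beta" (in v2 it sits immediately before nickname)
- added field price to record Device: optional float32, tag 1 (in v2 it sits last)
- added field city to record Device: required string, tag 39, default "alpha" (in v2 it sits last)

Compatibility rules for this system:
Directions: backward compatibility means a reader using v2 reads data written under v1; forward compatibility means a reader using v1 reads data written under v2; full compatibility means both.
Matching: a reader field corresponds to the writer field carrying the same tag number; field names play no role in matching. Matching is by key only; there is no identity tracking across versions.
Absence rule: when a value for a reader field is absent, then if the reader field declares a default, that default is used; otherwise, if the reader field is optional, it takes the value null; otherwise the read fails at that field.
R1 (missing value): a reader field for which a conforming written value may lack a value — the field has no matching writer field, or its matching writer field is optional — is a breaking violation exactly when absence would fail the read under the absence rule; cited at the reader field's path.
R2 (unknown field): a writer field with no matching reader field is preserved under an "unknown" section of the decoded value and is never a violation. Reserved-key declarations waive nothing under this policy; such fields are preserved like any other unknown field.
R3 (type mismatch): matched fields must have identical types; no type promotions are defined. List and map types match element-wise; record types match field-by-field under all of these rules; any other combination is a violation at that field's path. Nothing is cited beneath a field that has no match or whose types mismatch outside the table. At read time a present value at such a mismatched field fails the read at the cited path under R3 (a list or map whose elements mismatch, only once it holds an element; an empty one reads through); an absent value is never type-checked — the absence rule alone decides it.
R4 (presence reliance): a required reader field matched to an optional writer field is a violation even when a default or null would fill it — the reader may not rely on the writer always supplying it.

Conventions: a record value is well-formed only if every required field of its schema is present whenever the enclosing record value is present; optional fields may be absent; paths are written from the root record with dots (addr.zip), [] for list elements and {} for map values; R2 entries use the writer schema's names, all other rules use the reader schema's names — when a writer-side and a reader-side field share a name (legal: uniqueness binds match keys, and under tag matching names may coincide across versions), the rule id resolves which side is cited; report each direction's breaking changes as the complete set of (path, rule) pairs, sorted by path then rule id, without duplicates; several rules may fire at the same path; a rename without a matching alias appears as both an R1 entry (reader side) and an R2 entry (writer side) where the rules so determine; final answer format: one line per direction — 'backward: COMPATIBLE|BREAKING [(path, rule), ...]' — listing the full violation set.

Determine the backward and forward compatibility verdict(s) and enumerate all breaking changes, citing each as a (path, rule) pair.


backward: COMPATIBLE []; forward: COMPATIBLE []

in Device below, arrows point writer -> reader
backward for Device (reader v2, writer v1):
  no writer field matches reader signature
  rating <- rating (float64 -> float64, writer optional)
  active <- active (bool -> bool, writer optional)
  no writer field matches reader street
  nickname <- nickname (string -> string, writer optional)
  payload <- payload (bytes -> bytes, writer optional)
  no writer field matches reader price
  no writer field matches reader city
  leftover writer field: signature
  leftover writer field: duration
  nothing fires on Device: backward is COMPATIBLE
forward for Device (reader v1, writer v2):
  no writer field matches reader signature
  rating <- rating (float64 -> float64, writer optional)
  active <- active (bool -> bool, writer optional)
  nickname <- nickname (string -> string, writer optional)
  no writer field matches reader duration
  payload <- payload (bytes -> bytes, writer optional)
  leftover writer field: signature
  leftover writer field: street
  leftover writer field: price
  leftover writer field: city
  nothing fires on Device: forward is COMPATIBLE


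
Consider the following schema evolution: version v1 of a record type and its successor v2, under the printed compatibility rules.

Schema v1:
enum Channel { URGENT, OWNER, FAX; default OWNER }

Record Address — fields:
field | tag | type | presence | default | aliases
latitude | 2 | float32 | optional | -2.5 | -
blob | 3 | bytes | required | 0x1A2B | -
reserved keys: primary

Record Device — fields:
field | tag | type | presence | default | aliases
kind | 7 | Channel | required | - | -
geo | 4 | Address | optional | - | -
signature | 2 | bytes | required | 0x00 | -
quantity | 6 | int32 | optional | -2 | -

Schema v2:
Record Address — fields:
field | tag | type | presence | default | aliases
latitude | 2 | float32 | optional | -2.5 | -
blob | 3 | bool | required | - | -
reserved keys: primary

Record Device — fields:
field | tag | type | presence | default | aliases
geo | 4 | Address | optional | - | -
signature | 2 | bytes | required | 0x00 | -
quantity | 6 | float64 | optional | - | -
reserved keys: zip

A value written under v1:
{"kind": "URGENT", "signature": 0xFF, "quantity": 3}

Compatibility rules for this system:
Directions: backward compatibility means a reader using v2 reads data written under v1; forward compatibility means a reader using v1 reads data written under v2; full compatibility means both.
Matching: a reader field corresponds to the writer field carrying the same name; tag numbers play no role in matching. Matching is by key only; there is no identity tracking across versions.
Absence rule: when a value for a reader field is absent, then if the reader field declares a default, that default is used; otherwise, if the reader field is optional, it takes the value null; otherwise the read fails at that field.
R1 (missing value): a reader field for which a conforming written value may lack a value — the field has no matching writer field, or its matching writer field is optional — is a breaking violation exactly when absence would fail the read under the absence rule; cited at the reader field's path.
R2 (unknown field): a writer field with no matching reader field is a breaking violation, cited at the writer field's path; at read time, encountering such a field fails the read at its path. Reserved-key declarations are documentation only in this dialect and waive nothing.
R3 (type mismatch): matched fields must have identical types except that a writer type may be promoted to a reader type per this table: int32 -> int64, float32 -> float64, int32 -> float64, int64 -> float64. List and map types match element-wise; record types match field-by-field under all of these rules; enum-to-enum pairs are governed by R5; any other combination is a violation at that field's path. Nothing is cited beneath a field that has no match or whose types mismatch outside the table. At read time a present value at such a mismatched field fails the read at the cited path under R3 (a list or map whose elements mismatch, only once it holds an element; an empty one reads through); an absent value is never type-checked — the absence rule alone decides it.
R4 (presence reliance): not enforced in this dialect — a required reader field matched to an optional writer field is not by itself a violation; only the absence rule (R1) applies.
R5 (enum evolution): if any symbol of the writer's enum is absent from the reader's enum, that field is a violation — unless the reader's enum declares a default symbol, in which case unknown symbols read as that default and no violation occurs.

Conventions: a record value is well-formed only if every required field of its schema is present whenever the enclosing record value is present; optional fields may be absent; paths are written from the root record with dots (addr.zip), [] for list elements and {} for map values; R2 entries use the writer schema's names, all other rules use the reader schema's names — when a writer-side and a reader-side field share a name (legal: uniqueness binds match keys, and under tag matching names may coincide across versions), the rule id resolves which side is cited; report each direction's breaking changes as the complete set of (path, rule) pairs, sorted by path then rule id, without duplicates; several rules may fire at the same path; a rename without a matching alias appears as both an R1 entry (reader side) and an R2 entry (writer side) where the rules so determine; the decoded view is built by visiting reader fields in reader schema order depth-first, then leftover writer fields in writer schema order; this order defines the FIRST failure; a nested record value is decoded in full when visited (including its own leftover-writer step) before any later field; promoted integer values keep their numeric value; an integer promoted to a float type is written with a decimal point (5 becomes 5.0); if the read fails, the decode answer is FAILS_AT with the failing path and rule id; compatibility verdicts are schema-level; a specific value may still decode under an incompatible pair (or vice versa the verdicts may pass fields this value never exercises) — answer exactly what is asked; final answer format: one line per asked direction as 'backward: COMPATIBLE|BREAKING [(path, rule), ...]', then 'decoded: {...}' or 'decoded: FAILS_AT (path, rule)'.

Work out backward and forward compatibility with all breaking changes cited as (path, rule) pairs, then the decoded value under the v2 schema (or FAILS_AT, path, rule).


the writer's type comes first in each Device pair
backward pass over Device, reader schema v2, writer schema v1:
  geo: Address -> Address, writer optional; from geo
  signature: bytes -> bytes, writer required; from signature
  quantity: int32 -> float64, writer optional; from quantity
  leftover writer field: kind
  geo.latitude: float32 -> float32, writer optional; from geo.latitude
  geo.blob: bytes -> bool, writer required; from geo.blob
  violation R3 at geo.blob
  violation R2 at kind
  => 2 violation(s): backward is BREAKING for Device
forward pass over Device, reader schema v1, writer schema v2:
  kind has no writer counterpart
  geo: Address -> Address, writer optional; from geo
  signature: bytes -> bytes, writer required; from signature
  quantity: float64 -> int32, writer optional; from quantity
  geo.latitude: float32 -> float32, writer optional; from geo.latitude
  geo.blob: bool -> bytes, writer required; from geo.blob
  violation R3 at geo.blob
  violation R1 at kind
  violation R3 at quantity
  => 3 violation(s): forward is BREAKING for Device
decode (reader v2):
  geo := null (not supplied -> null)
  signature := 0xFF
  quantity := 3.0 (int32 -> float64)
  read fails at kind under R2 (unknown field)
  => FAILS_AT (kind, R2)

backward: BREAKING [(geo.blob, R3), (kind, R2)]; forward: BREAKING [(geo.blob, R3), (kind, R1), (quantity, R3)]; decoded: FAILS_AT (kind, R2)


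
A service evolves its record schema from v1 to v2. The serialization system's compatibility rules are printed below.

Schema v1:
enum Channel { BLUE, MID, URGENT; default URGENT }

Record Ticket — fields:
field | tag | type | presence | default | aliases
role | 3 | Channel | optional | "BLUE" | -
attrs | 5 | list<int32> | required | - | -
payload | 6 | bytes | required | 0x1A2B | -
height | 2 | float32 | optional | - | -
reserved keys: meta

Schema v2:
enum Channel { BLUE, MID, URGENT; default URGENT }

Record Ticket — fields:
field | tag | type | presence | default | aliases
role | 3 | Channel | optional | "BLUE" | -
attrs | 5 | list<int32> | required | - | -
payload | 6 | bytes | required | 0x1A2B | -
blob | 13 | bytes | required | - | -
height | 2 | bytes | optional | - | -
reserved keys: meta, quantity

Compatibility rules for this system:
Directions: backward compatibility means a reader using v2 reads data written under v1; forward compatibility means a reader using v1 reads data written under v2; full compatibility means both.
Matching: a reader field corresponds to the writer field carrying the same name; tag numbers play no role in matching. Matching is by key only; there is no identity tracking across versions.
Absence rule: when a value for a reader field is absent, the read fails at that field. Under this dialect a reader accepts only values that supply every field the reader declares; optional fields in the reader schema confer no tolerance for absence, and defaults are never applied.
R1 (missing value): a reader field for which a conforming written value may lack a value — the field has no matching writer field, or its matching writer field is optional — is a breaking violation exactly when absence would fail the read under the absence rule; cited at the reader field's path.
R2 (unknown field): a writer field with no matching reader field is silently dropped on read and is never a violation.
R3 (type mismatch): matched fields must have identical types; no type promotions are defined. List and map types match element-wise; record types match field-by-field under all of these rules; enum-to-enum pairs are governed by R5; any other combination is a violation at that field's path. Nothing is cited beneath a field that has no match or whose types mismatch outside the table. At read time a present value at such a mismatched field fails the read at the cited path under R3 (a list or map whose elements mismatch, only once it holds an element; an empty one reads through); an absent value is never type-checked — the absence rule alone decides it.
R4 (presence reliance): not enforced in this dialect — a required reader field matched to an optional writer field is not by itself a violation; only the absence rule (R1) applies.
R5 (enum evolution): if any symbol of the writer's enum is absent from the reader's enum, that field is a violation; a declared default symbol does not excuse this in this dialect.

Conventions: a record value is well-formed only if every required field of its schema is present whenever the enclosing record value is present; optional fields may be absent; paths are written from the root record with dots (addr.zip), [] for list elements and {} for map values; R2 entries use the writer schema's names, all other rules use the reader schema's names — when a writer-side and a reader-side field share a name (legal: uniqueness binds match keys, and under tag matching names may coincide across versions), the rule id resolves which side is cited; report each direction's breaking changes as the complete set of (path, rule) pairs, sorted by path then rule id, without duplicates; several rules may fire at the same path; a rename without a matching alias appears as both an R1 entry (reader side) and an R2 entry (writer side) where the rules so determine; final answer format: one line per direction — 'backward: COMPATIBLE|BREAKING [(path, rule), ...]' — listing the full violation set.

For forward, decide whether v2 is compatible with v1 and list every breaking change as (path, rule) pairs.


forward: BREAKING [(height, R1), (height, R3), (role, R1)]

in Ticket below, arrows point writer -> reader
checking forward for Ticket: reader v1 against writer v2:
  role: Channel -> Channel, writer optional; from role
  attrs: list<int32> -> list<int32>, writer required; from attrs
  payload: bytes -> bytes, writer required; from payload
  height: bytes -> float32, writer optional; from height
  blob (writer side), unknown to reader
  R1 fires at height
  R3 fires at height
  R1 fires at role
  => forward: BREAKING (3)
ruling out the remaining Ticket differences:
  added field blob to record Ticket: required bytes, tag 13 (in v2 it sits immediately before height) -> fires only in the backward direction of Ticket, which is not asked here


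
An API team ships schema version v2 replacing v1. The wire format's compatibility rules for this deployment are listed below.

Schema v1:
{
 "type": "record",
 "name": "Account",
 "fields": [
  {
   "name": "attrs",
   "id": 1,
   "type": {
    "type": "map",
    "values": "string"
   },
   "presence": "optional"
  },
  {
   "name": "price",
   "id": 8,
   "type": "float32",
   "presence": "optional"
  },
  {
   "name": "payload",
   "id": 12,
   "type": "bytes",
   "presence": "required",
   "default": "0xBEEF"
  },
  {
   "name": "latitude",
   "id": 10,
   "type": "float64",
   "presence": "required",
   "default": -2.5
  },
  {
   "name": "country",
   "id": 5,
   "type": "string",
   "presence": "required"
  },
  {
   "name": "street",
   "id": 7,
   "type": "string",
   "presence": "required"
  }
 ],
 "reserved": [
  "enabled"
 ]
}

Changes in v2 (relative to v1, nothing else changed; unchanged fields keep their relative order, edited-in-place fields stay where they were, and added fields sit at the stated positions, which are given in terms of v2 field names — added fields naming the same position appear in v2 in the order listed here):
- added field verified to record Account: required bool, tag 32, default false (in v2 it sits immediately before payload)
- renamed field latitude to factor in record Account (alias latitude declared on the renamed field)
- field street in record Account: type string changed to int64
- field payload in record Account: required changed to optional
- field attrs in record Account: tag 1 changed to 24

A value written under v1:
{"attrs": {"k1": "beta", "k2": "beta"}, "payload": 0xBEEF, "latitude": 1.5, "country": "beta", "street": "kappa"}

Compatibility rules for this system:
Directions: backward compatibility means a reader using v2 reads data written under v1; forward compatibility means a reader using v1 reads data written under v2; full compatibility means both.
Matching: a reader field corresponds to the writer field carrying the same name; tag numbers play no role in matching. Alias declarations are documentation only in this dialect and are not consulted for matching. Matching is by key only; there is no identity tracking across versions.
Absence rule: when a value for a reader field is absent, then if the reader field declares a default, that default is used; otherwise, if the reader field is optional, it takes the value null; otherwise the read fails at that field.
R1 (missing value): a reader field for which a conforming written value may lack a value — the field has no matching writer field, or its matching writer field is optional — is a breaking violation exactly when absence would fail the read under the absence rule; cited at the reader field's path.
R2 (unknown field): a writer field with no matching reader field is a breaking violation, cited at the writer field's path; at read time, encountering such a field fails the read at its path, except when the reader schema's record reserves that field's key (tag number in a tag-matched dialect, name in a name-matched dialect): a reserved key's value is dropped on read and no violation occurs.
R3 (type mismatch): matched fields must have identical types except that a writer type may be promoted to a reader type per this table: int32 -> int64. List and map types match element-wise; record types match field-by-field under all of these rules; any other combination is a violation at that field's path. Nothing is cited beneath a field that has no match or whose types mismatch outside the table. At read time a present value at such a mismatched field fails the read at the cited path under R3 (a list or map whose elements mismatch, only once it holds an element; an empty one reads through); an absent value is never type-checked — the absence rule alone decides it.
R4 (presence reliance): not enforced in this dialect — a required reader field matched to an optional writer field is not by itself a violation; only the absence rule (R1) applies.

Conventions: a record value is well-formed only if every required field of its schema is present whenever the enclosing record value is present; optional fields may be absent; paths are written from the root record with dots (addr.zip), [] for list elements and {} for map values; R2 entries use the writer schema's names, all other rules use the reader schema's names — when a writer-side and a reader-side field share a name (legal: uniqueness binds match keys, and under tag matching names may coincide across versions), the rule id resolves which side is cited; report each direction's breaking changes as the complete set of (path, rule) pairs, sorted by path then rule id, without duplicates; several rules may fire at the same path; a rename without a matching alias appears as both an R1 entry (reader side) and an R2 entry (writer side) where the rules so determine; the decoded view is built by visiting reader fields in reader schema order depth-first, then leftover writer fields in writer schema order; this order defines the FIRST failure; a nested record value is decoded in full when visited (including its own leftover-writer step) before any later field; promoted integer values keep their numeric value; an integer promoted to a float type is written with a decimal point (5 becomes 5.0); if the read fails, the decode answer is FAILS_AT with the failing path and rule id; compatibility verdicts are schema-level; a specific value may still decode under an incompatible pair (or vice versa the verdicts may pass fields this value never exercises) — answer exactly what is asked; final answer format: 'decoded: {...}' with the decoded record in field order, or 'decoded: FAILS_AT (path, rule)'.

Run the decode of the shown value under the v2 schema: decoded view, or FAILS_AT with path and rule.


arrows below run writer -> reader for Account
migrating the Account value to v2:
  attrs := {"k1": "beta", "k2": "beta"}
  price := null (absent, optional -> null)
  verified := false (absent -> default)
  payload := 0xBEEF
  factor := -2.5 (absent -> default)
  country := "beta"
  read fails at street under R3
  => FAILS_AT (street, R3)
the other Account changes do not affect what is asked:
  added field verified to record Account: required bool, tag 32, default false (in v2 it sits immediately before payload) -> matters for Account compatibility verdicts, not for this value's decode
  renamed field latitude to factor in record Account (alias latitude declared on the renamed field) -> matters for Account compatibility verdicts, not for this value's decode
  field payload in record Account: required changed to optional -> inert under this dialect — no rule fires on Account and the result does not move
  field attrs in record Account: tag 1 changed to 24 -> inert under this dialect — no rule fires on Account and the result does not move

decoded: FAILS_AT (street, R3)
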